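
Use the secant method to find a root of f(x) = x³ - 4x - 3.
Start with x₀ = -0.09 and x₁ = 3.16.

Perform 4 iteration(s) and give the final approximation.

f(x) = x³ - 4x - 3
x₀ = -0.09, x₁ = 3.16

Secant formula: x_{n+1} = x_n - f(x_n)(x_n - x_{n-1})/(f(x_n) - f(x_{n-1}))

Iteration 1:
  f(-0.090000) = -2.640729
  f(3.160000) = 15.914496
  x_2 = 3.160000 - 15.914496×(3.160000 - (-0.090000))/(15.914496 - (-2.640729))
       = 0.372531
Iteration 2:
  f(3.160000) = 15.914496
  f(0.372531) = -4.438425
  x_3 = 0.372531 - (-4.438425)×(0.372531 - 3.160000)/(-4.438425 - 15.914496)
       = 0.980403
Iteration 3:
  f(0.372531) = -4.438425
  f(0.980403) = -5.979259
  x_4 = 0.980403 - (-5.979259)×(0.980403 - 0.372531)/(-5.979259 - (-4.438425))
       = -1.378465
Iteration 4:
  f(0.980403) = -5.979259
  f(-1.378465) = -0.105452
  x_5 = -1.378465 - (-0.105452)×(-1.378465 - 0.980403)/(-0.105452 - (-5.979259))
       = -1.420814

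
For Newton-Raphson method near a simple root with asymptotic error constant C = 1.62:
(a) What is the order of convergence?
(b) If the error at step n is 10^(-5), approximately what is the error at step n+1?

(a) Newton-Raphson has quadratic (order 2) convergence near simple roots.
    This means |e_{n+1}| ≈ C|e_n|².

(b) With |e_n| = 10^(-5) and C = 1.62:
    |e_{n+1}| ≈ 1.62 × (10^(-5))² = 1.62 × 10^(-10)

(a) 2 (quadratic); (b) |e_{n+1}| ≈ 1.620e-10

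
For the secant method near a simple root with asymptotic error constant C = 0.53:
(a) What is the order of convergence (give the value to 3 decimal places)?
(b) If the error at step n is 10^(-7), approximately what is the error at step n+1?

(a) Secant method has superlinear convergence with order φ = (1+√5)/2 ≈ 1.618.
    This means |e_{n+1}| ≈ C|e_n|^1.618.

(b) With |e_n| = 10^(-7) and C = 0.53:
    |e_{n+1}| ≈ 0.53 × (10^(-7))^1.618 = 0.53 × 10^(-11.33)

(a) ≈ 1.618 (golden ratio); (b) |e_{n+1}| ≈ 2.501e-12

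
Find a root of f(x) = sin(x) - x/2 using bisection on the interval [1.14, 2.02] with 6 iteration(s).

f(x) = sin(x) - x/2
Initial interval: [1.14, 2.02]

Iteration 1:
  c_1 = (1.140000 + 2.020000)/2 = 1.580000
  f(c_1) = f(1.580000) = 0.209958
  f(a) × f(c) ≥ 0, new interval: [1.580000, 2.020000]
Iteration 2:
  c_2 = (1.580000 + 2.020000)/2 = 1.800000
  f(c_2) = f(1.800000) = 0.073848
  f(a) × f(c) ≥ 0, new interval: [1.800000, 2.020000]
Iteration 3:
  c_3 = (1.800000 + 2.020000)/2 = 1.910000
  f(c_3) = f(1.910000) = -0.011980
  f(a) × f(c) < 0, new interval: [1.800000, 1.910000]
Iteration 4:
  c_4 = (1.800000 + 1.910000)/2 = 1.855000
  f(c_4) = f(1.855000) = 0.032385
  f(a) × f(c) ≥ 0, new interval: [1.855000, 1.910000]
Iteration 5:
  c_5 = (1.855000 + 1.910000)/2 = 1.882500
  f(c_5) = f(1.882500) = 0.010562
  f(a) × f(c) ≥ 0, new interval: [1.882500, 1.910000]
Iteration 6:
  c_6 = (1.882500 + 1.910000)/2 = 1.896250
  f(c_6) = f(1.896250) = -0.000619
  f(a) × f(c) < 0, new interval: [1.882500, 1.896250]

After 6 iteration(s), the approximation is c_6 = 1.896250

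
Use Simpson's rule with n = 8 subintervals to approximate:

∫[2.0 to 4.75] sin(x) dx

f(x) = sin(x)
a = 2.0, b = 4.75, n = 8
h = (b - a)/n = 0.343750

Simpson's rule: (h/3)[f(x₀) + 4f(x₁) + 2f(x₂) + ... + f(xₙ)]

x_0 = 2.0000, f(x_0) = 0.909297, coefficient = 1
x_1 = 2.3438, f(x_1) = 0.715851, coefficient = 4
x_2 = 2.6875, f(x_2) = 0.438647, coefficient = 2
x_3 = 3.0312, f(x_3) = 0.110119, coefficient = 4
x_4 = 3.3750, f(x_4) = -0.231294, coefficient = 2
x_5 = 3.7188, f(x_5) = -0.545644, coefficient = 4
x_6 = 4.0625, f(x_6) = -0.796151, coefficient = 2
x_7 = 4.4062, f(x_7) = -0.953504, coefficient = 4
x_8 = 4.7500, f(x_8) = -0.999293, coefficient = 1

I ≈ (0.343750/3) × -3.960303 = -0.453785
Exact value: -0.453749
Error: 0.000036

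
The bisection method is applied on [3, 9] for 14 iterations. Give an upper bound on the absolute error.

Bisection error bound: |error| ≤ (b-a)/2^n
|error| ≤ (9 - 3)/2^14 = 6/2^14
|error| ≤ 0.0003662109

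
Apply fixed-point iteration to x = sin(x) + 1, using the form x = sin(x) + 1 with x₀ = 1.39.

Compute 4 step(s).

Equation: x = sin(x) + 1
Fixed-point form: x = sin(x) + 1
x₀ = 1.39

x_1 = g(1.390000) = 1.983701
x_2 = g(1.983701) = 1.915959
x_3 = g(1.915959) = 1.941020
x_4 = g(1.941020) = 1.932246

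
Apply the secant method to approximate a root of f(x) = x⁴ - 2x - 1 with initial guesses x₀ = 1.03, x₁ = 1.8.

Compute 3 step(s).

f(x) = x⁴ - 2x - 1
x₀ = 1.03, x₁ = 1.8

Secant formula: x_{n+1} = x_n - f(x_n)(x_n - x_{n-1})/(f(x_n) - f(x_{n-1}))

Iteration 1:
  f(1.030000) = -1.934491
  f(1.800000) = 5.897600
  x_2 = 1.800000 - 5.897600×(1.800000 - 1.030000)/(5.897600 - (-1.934491))
       = 1.220187
Iteration 2:
  f(1.800000) = 5.897600
  f(1.220187) = -1.223683
  x_3 = 1.220187 - (-1.223683)×(1.220187 - 1.800000)/(-1.223683 - 5.897600)
       = 1.319819
Iteration 3:
  f(1.220187) = -1.223683
  f(1.319819) = -0.605348
  x_4 = 1.319819 - (-0.605348)×(1.319819 - 1.220187)/(-0.605348 - (-1.223683))
       = 1.417358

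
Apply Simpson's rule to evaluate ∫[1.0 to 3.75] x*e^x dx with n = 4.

f(x) = x*e^x
a = 1.0, b = 3.75, n = 4
h = (b - a)/n = 0.687500

Simpson's rule: (h/3)[f(x₀) + 4f(x₁) + 2f(x₂) + ... + f(xₙ)]

x_0 = 1.0000, f(x_0) = 2.718282, coefficient = 1
x_1 = 1.6875, f(x_1) = 9.122539, coefficient = 4
x_2 = 2.3750, f(x_2) = 25.533656, coefficient = 2
x_3 = 3.0625, f(x_3) = 65.479137, coefficient = 4
x_4 = 3.7500, f(x_4) = 159.454058, coefficient = 1

I ≈ (0.687500/3) × 511.646356 = 117.252290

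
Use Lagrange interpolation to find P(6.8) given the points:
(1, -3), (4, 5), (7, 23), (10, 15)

Lagrange interpolation formula:
P(x) = Σ yᵢ × Lᵢ(x)
where Lᵢ(x) = Π_{j≠i} (x - xⱼ)/(xᵢ - xⱼ)

L_0(6.8) = (6.8 - 4)/(1 - 4) × (6.8 - 7)/(1 - 7) × (6.8 - 10)/(1 - 10) = -0.011062
L_1(6.8) = (6.8 - 1)/(4 - 1) × (6.8 - 7)/(4 - 7) × (6.8 - 10)/(4 - 10) = 0.068741
L_2(6.8) = (6.8 - 1)/(7 - 1) × (6.8 - 4)/(7 - 4) × (6.8 - 10)/(7 - 10) = 0.962370
L_3(6.8) = (6.8 - 1)/(10 - 1) × (6.8 - 4)/(10 - 4) × (6.8 - 7)/(10 - 7) = -0.020049

P(6.8) = (-3)×L_0(6.8) + 5×L_1(6.8) + 23×L_2(6.8) + 15×L_3(6.8)
P(6.8) = 22.210667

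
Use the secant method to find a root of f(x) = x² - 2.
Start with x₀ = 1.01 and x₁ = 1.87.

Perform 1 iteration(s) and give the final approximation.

f(x) = x² - 2
x₀ = 1.01, x₁ = 1.87

Secant formula: x_{n+1} = x_n - f(x_n)(x_n - x_{n-1})/(f(x_n) - f(x_{n-1}))

Iteration 1:
  f(1.010000) = -0.979900
  f(1.870000) = 1.496900
  x_2 = 1.870000 - 1.496900×(1.870000 - 1.010000)/(1.496900 - (-0.979900))
       = 1.350243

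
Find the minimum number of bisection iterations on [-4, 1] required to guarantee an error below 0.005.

We need (b-a)/2^n ≤ 0.005
(1 - (-4))/2^n ≤ 0.005
5/2^n ≤ 0.005
2^n ≥ 1000
n ≥ log₂(1000) = 9.97
n ≥ 10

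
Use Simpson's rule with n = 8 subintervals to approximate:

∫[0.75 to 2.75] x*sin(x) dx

f(x) = x*sin(x)
a = 0.75, b = 2.75, n = 8
h = (b - a)/n = 0.250000

Simpson's rule: (h/3)[f(x₀) + 4f(x₁) + 2f(x₂) + ... + f(xₙ)]

x_0 = 0.7500, f(x_0) = 0.511229, coefficient = 1
x_1 = 1.0000, f(x_1) = 0.841471, coefficient = 4
x_2 = 1.2500, f(x_2) = 1.186231, coefficient = 2
x_3 = 1.5000, f(x_3) = 1.496242, coefficient = 4
x_4 = 1.7500, f(x_4) = 1.721975, coefficient = 2
x_5 = 2.0000, f(x_5) = 1.818595, coefficient = 4
x_6 = 2.2500, f(x_6) = 1.750665, coefficient = 2
x_7 = 2.5000, f(x_7) = 1.496180, coefficient = 4
x_8 = 2.7500, f(x_8) = 1.049568, coefficient = 1

I ≈ (0.250000/3) × 33.488493 = 2.790708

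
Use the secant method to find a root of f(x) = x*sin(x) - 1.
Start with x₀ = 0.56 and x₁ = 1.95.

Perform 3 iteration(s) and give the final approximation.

f(x) = x*sin(x) - 1
x₀ = 0.56, x₁ = 1.95

Secant formula: x_{n+1} = x_n - f(x_n)(x_n - x_{n-1})/(f(x_n) - f(x_{n-1}))

Iteration 1:
  f(0.560000) = -0.702536
  f(1.950000) = 0.811471
  x_2 = 1.950000 - 0.811471×(1.950000 - 0.560000)/(0.811471 - (-0.702536))
       = 1.204993
Iteration 2:
  f(1.950000) = 0.811471
  f(1.204993) = 0.125267
  x_3 = 1.204993 - 0.125267×(1.204993 - 1.950000)/(0.125267 - 0.811471)
       = 1.068992
Iteration 3:
  f(1.204993) = 0.125267
  f(1.068992) = -0.062798
  x_4 = 1.068992 - (-0.062798)×(1.068992 - 1.204993)/(-0.062798 - 0.125267)
       = 1.114405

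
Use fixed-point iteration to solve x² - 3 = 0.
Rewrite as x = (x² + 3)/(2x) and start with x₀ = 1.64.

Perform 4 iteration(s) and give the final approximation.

Equation: x² - 3 = 0
Fixed-point form: x = (x² + 3)/(2x)
x₀ = 1.64

x_1 = g(1.640000) = 1.734634
x_2 = g(1.734634) = 1.732053
x_3 = g(1.732053) = 1.732051
x_4 = g(1.732051) = 1.732051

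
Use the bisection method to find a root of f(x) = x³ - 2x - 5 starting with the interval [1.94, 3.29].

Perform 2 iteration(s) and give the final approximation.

f(x) = x³ - 2x - 5
Initial interval: [1.94, 3.29]

Iteration 1:
  c_1 = (1.940000 + 3.290000)/2 = 2.615000
  f(c_1) = f(2.615000) = 7.651958
  f(a) × f(c) < 0, new interval: [1.940000, 2.615000]
Iteration 2:
  c_2 = (1.940000 + 2.615000)/2 = 2.277500
  f(c_2) = f(2.277500) = 2.258407
  f(a) × f(c) < 0, new interval: [1.940000, 2.277500]

After 2 iteration(s), the approximation is c_2 = 2.277500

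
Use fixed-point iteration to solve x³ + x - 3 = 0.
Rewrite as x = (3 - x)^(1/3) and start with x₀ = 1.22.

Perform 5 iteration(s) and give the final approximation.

Equation: x³ + x - 3 = 0
Fixed-point form: x = (3 - x)^(1/3)
x₀ = 1.22

x_1 = g(1.220000) = 1.211918
x_2 = g(1.211918) = 1.213750
x_3 = g(1.213750) = 1.213335
x_4 = g(1.213335) = 1.213429
x_5 = g(1.213429) = 1.213408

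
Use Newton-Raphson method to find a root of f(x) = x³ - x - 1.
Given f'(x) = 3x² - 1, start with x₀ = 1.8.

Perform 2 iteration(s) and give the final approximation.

f(x) = x³ - x - 1
f'(x) = 3x² - 1
x₀ = 1.8

Newton-Raphson formula: x_{n+1} = x_n - f(x_n)/f'(x_n)

Iteration 1:
  f(1.800000) = 3.032000
  f'(1.800000) = 8.720000
  x_1 = 1.800000 - 3.032000/8.720000 = 1.452294
Iteration 2:
  f(1.452294) = 0.610821
  f'(1.452294) = 5.327470
  x_2 = 1.452294 - 0.610821/5.327470 = 1.337639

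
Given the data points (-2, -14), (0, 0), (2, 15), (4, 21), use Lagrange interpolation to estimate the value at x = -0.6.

Lagrange interpolation formula:
P(x) = Σ yᵢ × Lᵢ(x)
where Lᵢ(x) = Π_{j≠i} (x - xⱼ)/(xᵢ - xⱼ)

L_0(-0.6) = (-0.6 - 0)/(-2 - 0) × (-0.6 - 2)/(-2 - 2) × (-0.6 - 4)/(-2 - 4) = 0.149500
L_1(-0.6) = (-0.6 - (-2))/(0 - (-2)) × (-0.6 - 2)/(0 - 2) × (-0.6 - 4)/(0 - 4) = 1.046500
L_2(-0.6) = (-0.6 - (-2))/(2 - (-2)) × (-0.6 - 0)/(2 - 0) × (-0.6 - 4)/(2 - 4) = -0.241500
L_3(-0.6) = (-0.6 - (-2))/(4 - (-2)) × (-0.6 - 0)/(4 - 0) × (-0.6 - 2)/(4 - 2) = 0.045500

P(-0.6) = (-14)×L_0(-0.6) + 0×L_1(-0.6) + 15×L_2(-0.6) + 21×L_3(-0.6)
P(-0.6) = -4.760000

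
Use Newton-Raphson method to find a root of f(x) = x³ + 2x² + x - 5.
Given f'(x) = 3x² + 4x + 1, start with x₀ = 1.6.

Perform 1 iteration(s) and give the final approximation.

f(x) = x³ + 2x² + x - 5
f'(x) = 3x² + 4x + 1
x₀ = 1.6

Newton-Raphson formula: x_{n+1} = x_n - f(x_n)/f'(x_n)

Iteration 1:
  f(1.600000) = 5.816000
  f'(1.600000) = 15.080000
  x_1 = 1.600000 - 5.816000/15.080000 = 1.214324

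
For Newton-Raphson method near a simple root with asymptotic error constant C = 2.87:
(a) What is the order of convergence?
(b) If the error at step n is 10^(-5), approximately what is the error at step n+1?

(a) Newton-Raphson has quadratic (order 2) convergence near simple roots.
    This means |e_{n+1}| ≈ C|e_n|².

(b) With |e_n| = 10^(-5) and C = 2.87:
    |e_{n+1}| ≈ 2.87 × (10^(-5))² = 2.87 × 10^(-10)

(a) 2 (quadratic); (b) |e_{n+1}| ≈ 2.870e-10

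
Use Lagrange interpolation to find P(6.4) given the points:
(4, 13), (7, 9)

Lagrange interpolation formula:
P(x) = Σ yᵢ × Lᵢ(x)
where Lᵢ(x) = Π_{j≠i} (x - xⱼ)/(xᵢ - xⱼ)

L_0(6.4) = (6.4 - 7)/(4 - 7) = 0.200000
L_1(6.4) = (6.4 - 4)/(7 - 4) = 0.800000

P(6.4) = 13×L_0(6.4) + 9×L_1(6.4)
P(6.4) = 9.800000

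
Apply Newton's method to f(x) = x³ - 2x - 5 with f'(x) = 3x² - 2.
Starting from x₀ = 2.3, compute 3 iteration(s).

f(x) = x³ - 2x - 5
f'(x) = 3x² - 2
x₀ = 2.3

Newton-Raphson formula: x_{n+1} = x_n - f(x_n)/f'(x_n)

Iteration 1:
  f(2.300000) = 2.567000
  f'(2.300000) = 13.870000
  x_1 = 2.300000 - 2.567000/13.870000 = 2.114924
Iteration 2:
  f(2.114924) = 0.230006
  f'(2.114924) = 11.418714
  x_2 = 2.114924 - 0.230006/11.418714 = 2.094781
Iteration 3:
  f(2.094781) = 0.002566
  f'(2.094781) = 11.164327
  x_3 = 2.094781 - 0.002566/11.164327 = 2.094552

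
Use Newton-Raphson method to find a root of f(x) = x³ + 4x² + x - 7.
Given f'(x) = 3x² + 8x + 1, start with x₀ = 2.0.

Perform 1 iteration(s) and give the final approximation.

f(x) = x³ + 4x² + x - 7
f'(x) = 3x² + 8x + 1
x₀ = 2.0

Newton-Raphson formula: x_{n+1} = x_n - f(x_n)/f'(x_n)

Iteration 1:
  f(2.000000) = 19.000000
  f'(2.000000) = 29.000000
  x_1 = 2.000000 - 19.000000/29.000000 = 1.344828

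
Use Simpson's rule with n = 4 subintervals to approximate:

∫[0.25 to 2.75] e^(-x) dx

f(x) = e^(-x)
a = 0.25, b = 2.75, n = 4
h = (b - a)/n = 0.625000

Simpson's rule: (h/3)[f(x₀) + 4f(x₁) + 2f(x₂) + ... + f(xₙ)]

x_0 = 0.2500, f(x_0) = 0.778801, coefficient = 1
x_1 = 0.8750, f(x_1) = 0.416862, coefficient = 4
x_2 = 1.5000, f(x_2) = 0.223130, coefficient = 2
x_3 = 2.1250, f(x_3) = 0.119433, coefficient = 4
x_4 = 2.7500, f(x_4) = 0.063928, coefficient = 1

I ≈ (0.625000/3) × 3.434169 = 0.715452
Exact value: 0.714873
Error: 0.000579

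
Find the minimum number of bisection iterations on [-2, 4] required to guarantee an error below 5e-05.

We need (b-a)/2^n ≤ 5e-05
(4 - (-2))/2^n ≤ 5e-05
6/2^n ≤ 5e-05
2^n ≥ 120000
n ≥ log₂(120000) = 16.87
n ≥ 17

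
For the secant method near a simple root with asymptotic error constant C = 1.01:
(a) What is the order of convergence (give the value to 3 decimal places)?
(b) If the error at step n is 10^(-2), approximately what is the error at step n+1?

(a) Secant method has superlinear convergence with order φ = (1+√5)/2 ≈ 1.618.
    This means |e_{n+1}| ≈ C|e_n|^1.618.

(b) With |e_n| = 10^(-2) and C = 1.01:
    |e_{n+1}| ≈ 1.01 × (10^(-2))^1.618 = 1.01 × 10^(-3.24)

(a) ≈ 1.618 (golden ratio); (b) |e_{n+1}| ≈ 5.865e-04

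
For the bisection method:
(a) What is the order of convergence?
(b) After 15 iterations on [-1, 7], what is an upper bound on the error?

(a) Bisection has linear (order 1) convergence; the error is halved each step.

(b) Error bound = (b-a)/2^n = (7 - (-1))/2^{15}
    = 8/2^{15}

(a) 1 (linear); (b) error ≤ 2.44e-04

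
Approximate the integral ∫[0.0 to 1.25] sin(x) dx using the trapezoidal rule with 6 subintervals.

f(x) = sin(x)
a = 0.0, b = 1.25, n = 6
h = (b - a)/n = 0.208333

Trapezoidal rule: (h/2)[f(x₀) + 2f(x₁) + 2f(x₂) + ... + f(xₙ)]

x_0 = 0.0000, f(x_0) = 0.000000, coefficient = 1
x_1 = 0.2083, f(x_1) = 0.206830, coefficient = 2
x_2 = 0.4167, f(x_2) = 0.404715, coefficient = 2
x_3 = 0.6250, f(x_3) = 0.585097, coefficient = 2
x_4 = 0.8333, f(x_4) = 0.740177, coefficient = 2
x_5 = 1.0417, f(x_5) = 0.863247, coefficient = 2
x_6 = 1.2500, f(x_6) = 0.948985, coefficient = 1

I ≈ (0.208333/2) × 6.549115 = 0.682199
Exact value: 0.684678
Error: 0.002478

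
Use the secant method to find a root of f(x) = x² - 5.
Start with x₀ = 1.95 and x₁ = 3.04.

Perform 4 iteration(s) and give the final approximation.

f(x) = x² - 5
x₀ = 1.95, x₁ = 3.04

Secant formula: x_{n+1} = x_n - f(x_n)(x_n - x_{n-1})/(f(x_n) - f(x_{n-1}))

Iteration 1:
  f(1.950000) = -1.197500
  f(3.040000) = 4.241600
  x_2 = 3.040000 - 4.241600×(3.040000 - 1.950000)/(4.241600 - (-1.197500))
       = 2.189980
Iteration 2:
  f(3.040000) = 4.241600
  f(2.189980) = -0.203988
  x_3 = 2.189980 - (-0.203988)×(2.189980 - 3.040000)/(-0.203988 - 4.241600)
       = 2.228984
Iteration 3:
  f(2.189980) = -0.203988
  f(2.228984) = -0.031633
  x_4 = 2.228984 - (-0.031633)×(2.228984 - 2.189980)/(-0.031633 - (-0.203988))
       = 2.236142
Iteration 4:
  f(2.228984) = -0.031633
  f(2.236142) = 0.000330
  x_5 = 2.236142 - 0.000330×(2.236142 - 2.228984)/(0.000330 - (-0.031633))
       = 2.236068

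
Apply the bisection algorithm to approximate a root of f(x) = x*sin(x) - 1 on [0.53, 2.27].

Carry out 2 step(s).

f(x) = x*sin(x) - 1
Initial interval: [0.53, 2.27]

Iteration 1:
  c_1 = (0.530000 + 2.270000)/2 = 1.400000
  f(c_1) = f(1.400000) = 0.379630
  f(a) × f(c) < 0, new interval: [0.530000, 1.400000]
Iteration 2:
  c_2 = (0.530000 + 1.400000)/2 = 0.965000
  f(c_2) = f(0.965000) = -0.206723
  f(a) × f(c) ≥ 0, new interval: [0.965000, 1.400000]

After 2 iteration(s), the approximation is c_2 = 0.965000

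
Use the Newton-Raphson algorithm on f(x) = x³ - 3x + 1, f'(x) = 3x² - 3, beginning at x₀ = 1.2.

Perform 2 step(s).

f(x) = x³ - 3x + 1
f'(x) = 3x² - 3
x₀ = 1.2

Newton-Raphson formula: x_{n+1} = x_n - f(x_n)/f'(x_n)

Iteration 1:
  f(1.200000) = -0.872000
  f'(1.200000) = 1.320000
  x_1 = 1.200000 - (-0.872000)/1.320000 = 1.860606
Iteration 2:
  f(1.860606) = 1.859330
  f'(1.860606) = 7.385565
  x_2 = 1.860606 - 1.859330/7.385565 = 1.608854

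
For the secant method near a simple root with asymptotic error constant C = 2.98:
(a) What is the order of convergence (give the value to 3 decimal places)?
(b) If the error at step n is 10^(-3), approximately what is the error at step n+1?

(a) Secant method has superlinear convergence with order φ = (1+√5)/2 ≈ 1.618.
    This means |e_{n+1}| ≈ C|e_n|^1.618.

(b) With |e_n| = 10^(-3) and C = 2.98:
    |e_{n+1}| ≈ 2.98 × (10^(-3))^1.618 = 2.98 × 10^(-4.85)

(a) ≈ 1.618 (golden ratio); (b) |e_{n+1}| ≈ 4.170e-05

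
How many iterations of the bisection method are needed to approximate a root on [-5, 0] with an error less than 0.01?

We need (b-a)/2^n ≤ 0.01
(0 - (-5))/2^n ≤ 0.01
5/2^n ≤ 0.01
2^n ≥ 500
n ≥ log₂(500) = 8.97
n ≥ 9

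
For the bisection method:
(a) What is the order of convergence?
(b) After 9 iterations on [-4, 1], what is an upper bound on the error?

(a) Bisection has linear (order 1) convergence; the error is halved each step.

(b) Error bound = (b-a)/2^n = (1 - (-4))/2^{9}
    = 5/2^{9}

(a) 1 (linear); (b) error ≤ 9.77e-03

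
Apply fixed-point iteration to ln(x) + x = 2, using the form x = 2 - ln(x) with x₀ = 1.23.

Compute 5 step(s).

Equation: ln(x) + x = 2
Fixed-point form: x = 2 - ln(x)
x₀ = 1.23

x_1 = g(1.230000) = 1.792986
x_2 = g(1.792986) = 1.416118
x_3 = g(1.416118) = 1.652081
x_4 = g(1.652081) = 1.497964
x_5 = g(1.497964) = 1.595893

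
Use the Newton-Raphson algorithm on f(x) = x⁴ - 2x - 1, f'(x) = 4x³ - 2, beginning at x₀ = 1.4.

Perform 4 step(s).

f(x) = x⁴ - 2x - 1
f'(x) = 4x³ - 2
x₀ = 1.4

Newton-Raphson formula: x_{n+1} = x_n - f(x_n)/f'(x_n)

Iteration 1:
  f(1.400000) = 0.041600
  f'(1.400000) = 8.976000
  x_1 = 1.400000 - 0.041600/8.976000 = 1.395365
Iteration 2:
  f(1.395365) = 0.000252
  f'(1.395365) = 8.867355
  x_2 = 1.395365 - 0.000252/8.867355 = 1.395337
Iteration 3:
  f(1.395337) = 0.000000
  f'(1.395337) = 8.866691
  x_3 = 1.395337 - 0.000000/8.866691 = 1.395337
Iteration 4:
  f(1.395337) = 0.000000
  f'(1.395337) = 8.866691
  x_4 = 1.395337 - 0.000000/8.866691 = 1.395337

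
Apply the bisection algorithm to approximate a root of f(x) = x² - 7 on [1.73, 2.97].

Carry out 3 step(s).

f(x) = x² - 7
Initial interval: [1.73, 2.97]

Iteration 1:
  c_1 = (1.730000 + 2.970000)/2 = 2.350000
  f(c_1) = f(2.350000) = -1.477500
  f(a) × f(c) ≥ 0, new interval: [2.350000, 2.970000]
Iteration 2:
  c_2 = (2.350000 + 2.970000)/2 = 2.660000
  f(c_2) = f(2.660000) = 0.075600
  f(a) × f(c) < 0, new interval: [2.350000, 2.660000]
Iteration 3:
  c_3 = (2.350000 + 2.660000)/2 = 2.505000
  f(c_3) = f(2.505000) = -0.724975
  f(a) × f(c) ≥ 0, new interval: [2.505000, 2.660000]

After 3 iteration(s), the approximation is c_3 = 2.505000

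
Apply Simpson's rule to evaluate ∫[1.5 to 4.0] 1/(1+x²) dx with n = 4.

f(x) = 1/(1+x²)
a = 1.5, b = 4.0, n = 4
h = (b - a)/n = 0.625000

Simpson's rule: (h/3)[f(x₀) + 4f(x₁) + 2f(x₂) + ... + f(xₙ)]

x_0 = 1.5000, f(x_0) = 0.307692, coefficient = 1
x_1 = 2.1250, f(x_1) = 0.181303, coefficient = 4
x_2 = 2.7500, f(x_2) = 0.116788, coefficient = 2
x_3 = 3.3750, f(x_3) = 0.080706, coefficient = 4
x_4 = 4.0000, f(x_4) = 0.058824, coefficient = 1

I ≈ (0.625000/3) × 1.648130 = 0.343360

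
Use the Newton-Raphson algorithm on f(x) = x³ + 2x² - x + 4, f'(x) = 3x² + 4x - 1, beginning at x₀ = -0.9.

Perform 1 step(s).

f(x) = x³ + 2x² - x + 4
f'(x) = 3x² + 4x - 1
x₀ = -0.9

Newton-Raphson formula: x_{n+1} = x_n - f(x_n)/f'(x_n)

Iteration 1:
  f(-0.900000) = 5.791000
  f'(-0.900000) = -2.170000
  x_1 = -0.900000 - 5.791000/(-2.170000) = 1.768664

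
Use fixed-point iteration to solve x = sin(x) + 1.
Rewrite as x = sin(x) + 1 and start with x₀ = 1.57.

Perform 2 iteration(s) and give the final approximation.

Equation: x = sin(x) + 1
Fixed-point form: x = sin(x) + 1
x₀ = 1.57

x_1 = g(1.570000) = 2.000000
x_2 = g(2.000000) = 1.909298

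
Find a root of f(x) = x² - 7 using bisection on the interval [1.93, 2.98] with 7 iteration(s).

f(x) = x² - 7
Initial interval: [1.93, 2.98]

Iteration 1:
  c_1 = (1.930000 + 2.980000)/2 = 2.455000
  f(c_1) = f(2.455000) = -0.972975
  f(a) × f(c) ≥ 0, new interval: [2.455000, 2.980000]
Iteration 2:
  c_2 = (2.455000 + 2.980000)/2 = 2.717500
  f(c_2) = f(2.717500) = 0.384806
  f(a) × f(c) < 0, new interval: [2.455000, 2.717500]
Iteration 3:
  c_3 = (2.455000 + 2.717500)/2 = 2.586250
  f(c_3) = f(2.586250) = -0.311311
  f(a) × f(c) ≥ 0, new interval: [2.586250, 2.717500]
Iteration 4:
  c_4 = (2.586250 + 2.717500)/2 = 2.651875
  f(c_4) = f(2.651875) = 0.032441
  f(a) × f(c) < 0, new interval: [2.586250, 2.651875]
Iteration 5:
  c_5 = (2.586250 + 2.651875)/2 = 2.619063
  f(c_5) = f(2.619063) = -0.140512
  f(a) × f(c) ≥ 0, new interval: [2.619063, 2.651875]
Iteration 6:
  c_6 = (2.619063 + 2.651875)/2 = 2.635469
  f(c_6) = f(2.635469) = -0.054304
  f(a) × f(c) ≥ 0, new interval: [2.635469, 2.651875]
Iteration 7:
  c_7 = (2.635469 + 2.651875)/2 = 2.643672
  f(c_7) = f(2.643672) = -0.010999
  f(a) × f(c) ≥ 0, new interval: [2.643672, 2.651875]

After 7 iteration(s), the approximation is c_7 = 2.643672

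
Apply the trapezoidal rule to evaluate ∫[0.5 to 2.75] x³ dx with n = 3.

f(x) = x³
a = 0.5, b = 2.75, n = 3
h = (b - a)/n = 0.750000

Trapezoidal rule: (h/2)[f(x₀) + 2f(x₁) + 2f(x₂) + ... + f(xₙ)]

x_0 = 0.5000, f(x_0) = 0.125000, coefficient = 1
x_1 = 1.2500, f(x_1) = 1.953125, coefficient = 2
x_2 = 2.0000, f(x_2) = 8.000000, coefficient = 2
x_3 = 2.7500, f(x_3) = 20.796875, coefficient = 1

I ≈ (0.750000/2) × 40.828125 = 15.310547
Exact value: 14.282227
Error: 1.028320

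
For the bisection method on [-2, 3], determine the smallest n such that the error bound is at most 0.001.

We need (b-a)/2^n ≤ 0.001
(3 - (-2))/2^n ≤ 0.001
5/2^n ≤ 0.001
2^n ≥ 5000
n ≥ log₂(5000) = 12.29
n ≥ 13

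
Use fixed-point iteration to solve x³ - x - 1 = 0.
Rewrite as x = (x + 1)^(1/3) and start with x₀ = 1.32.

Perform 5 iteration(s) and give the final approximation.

Equation: x³ - x - 1 = 0
Fixed-point form: x = (x + 1)^(1/3)
x₀ = 1.32

x_1 = g(1.320000) = 1.323821
x_2 = g(1.323821) = 1.324548
x_3 = g(1.324548) = 1.324686
x_4 = g(1.324686) = 1.324712
x_5 = g(1.324712) = 1.324717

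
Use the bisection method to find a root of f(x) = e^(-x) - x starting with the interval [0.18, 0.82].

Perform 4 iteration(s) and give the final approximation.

f(x) = e^(-x) - x
Initial interval: [0.18, 0.82]

Iteration 1:
  c_1 = (0.180000 + 0.820000)/2 = 0.500000
  f(c_1) = f(0.500000) = 0.106531
  f(a) × f(c) ≥ 0, new interval: [0.500000, 0.820000]
Iteration 2:
  c_2 = (0.500000 + 0.820000)/2 = 0.660000
  f(c_2) = f(0.660000) = -0.143149
  f(a) × f(c) < 0, new interval: [0.500000, 0.660000]
Iteration 3:
  c_3 = (0.500000 + 0.660000)/2 = 0.580000
  f(c_3) = f(0.580000) = -0.020102
  f(a) × f(c) < 0, new interval: [0.500000, 0.580000]
Iteration 4:
  c_4 = (0.500000 + 0.580000)/2 = 0.540000
  f(c_4) = f(0.540000) = 0.042748
  f(a) × f(c) ≥ 0, new interval: [0.540000, 0.580000]

After 4 iteration(s), the approximation is c_4 = 0.540000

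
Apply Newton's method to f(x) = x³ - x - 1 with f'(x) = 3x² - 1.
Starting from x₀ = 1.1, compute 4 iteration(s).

f(x) = x³ - x - 1
f'(x) = 3x² - 1
x₀ = 1.1

Newton-Raphson formula: x_{n+1} = x_n - f(x_n)/f'(x_n)

Iteration 1:
  f(1.100000) = -0.769000
  f'(1.100000) = 2.630000
  x_1 = 1.100000 - (-0.769000)/2.630000 = 1.392395
Iteration 2:
  f(1.392395) = 0.307132
  f'(1.392395) = 4.816295
  x_2 = 1.392395 - 0.307132/4.816295 = 1.328626
Iteration 3:
  f(1.328626) = 0.016727
  f'(1.328626) = 4.295742
  x_3 = 1.328626 - 0.016727/4.295742 = 1.324732
Iteration 4:
  f(1.324732) = 0.000060
  f'(1.324732) = 4.264746
  x_4 = 1.324732 - 0.000060/4.264746 = 1.324718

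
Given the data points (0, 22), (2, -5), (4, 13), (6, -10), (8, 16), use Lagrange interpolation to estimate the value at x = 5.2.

Lagrange interpolation formula:
P(x) = Σ yᵢ × Lᵢ(x)
where Lᵢ(x) = Π_{j≠i} (x - xⱼ)/(xᵢ - xⱼ)

L_0(5.2) = (5.2 - 2)/(0 - 2) × (5.2 - 4)/(0 - 4) × (5.2 - 6)/(0 - 6) × (5.2 - 8)/(0 - 8) = 0.022400
L_1(5.2) = (5.2 - 0)/(2 - 0) × (5.2 - 4)/(2 - 4) × (5.2 - 6)/(2 - 6) × (5.2 - 8)/(2 - 8) = -0.145600
L_2(5.2) = (5.2 - 0)/(4 - 0) × (5.2 - 2)/(4 - 2) × (5.2 - 6)/(4 - 6) × (5.2 - 8)/(4 - 8) = 0.582400
L_3(5.2) = (5.2 - 0)/(6 - 0) × (5.2 - 2)/(6 - 2) × (5.2 - 4)/(6 - 4) × (5.2 - 8)/(6 - 8) = 0.582400
L_4(5.2) = (5.2 - 0)/(8 - 0) × (5.2 - 2)/(8 - 2) × (5.2 - 4)/(8 - 4) × (5.2 - 6)/(8 - 6) = -0.041600

P(5.2) = 22×L_0(5.2) + (-5)×L_1(5.2) + 13×L_2(5.2) + (-10)×L_3(5.2) + 16×L_4(5.2)
P(5.2) = 2.302400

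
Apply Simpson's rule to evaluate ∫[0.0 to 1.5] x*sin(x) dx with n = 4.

f(x) = x*sin(x)
a = 0.0, b = 1.5, n = 4
h = (b - a)/n = 0.375000

Simpson's rule: (h/3)[f(x₀) + 4f(x₁) + 2f(x₂) + ... + f(xₙ)]

x_0 = 0.0000, f(x_0) = 0.000000, coefficient = 1
x_1 = 0.3750, f(x_1) = 0.137352, coefficient = 4
x_2 = 0.7500, f(x_2) = 0.511229, coefficient = 2
x_3 = 1.1250, f(x_3) = 1.015051, coefficient = 4
x_4 = 1.5000, f(x_4) = 1.496242, coefficient = 1

I ≈ (0.375000/3) × 7.128314 = 0.891039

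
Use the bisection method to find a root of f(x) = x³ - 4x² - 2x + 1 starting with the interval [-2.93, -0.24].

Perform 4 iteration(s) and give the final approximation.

f(x) = x³ - 4x² - 2x + 1
Initial interval: [-2.93, -0.24]

Iteration 1:
  c_1 = (-2.930000 + (-0.240000))/2 = -1.585000
  f(c_1) = f(-1.585000) = -9.860777
  f(a) × f(c) ≥ 0, new interval: [-1.585000, -0.240000]
Iteration 2:
  c_2 = (-1.585000 + (-0.240000))/2 = -0.912500
  f(c_2) = f(-0.912500) = -1.265424
  f(a) × f(c) ≥ 0, new interval: [-0.912500, -0.240000]
Iteration 3:
  c_3 = (-0.912500 + (-0.240000))/2 = -0.576250
  f(c_3) = f(-0.576250) = 0.632892
  f(a) × f(c) < 0, new interval: [-0.912500, -0.576250]
Iteration 4:
  c_4 = (-0.912500 + (-0.576250))/2 = -0.744375
  f(c_4) = f(-0.744375) = -0.140080
  f(a) × f(c) ≥ 0, new interval: [-0.744375, -0.576250]

After 4 iteration(s), the approximation is c_4 = -0.744375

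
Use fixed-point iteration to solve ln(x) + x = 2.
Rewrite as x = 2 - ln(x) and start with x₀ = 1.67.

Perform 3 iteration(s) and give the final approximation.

Equation: ln(x) + x = 2
Fixed-point form: x = 2 - ln(x)
x₀ = 1.67

x_1 = g(1.670000) = 1.487176
x_2 = g(1.487176) = 1.603121
x_3 = g(1.603121) = 1.528048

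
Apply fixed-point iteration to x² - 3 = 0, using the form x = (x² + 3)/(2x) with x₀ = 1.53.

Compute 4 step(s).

Equation: x² - 3 = 0
Fixed-point form: x = (x² + 3)/(2x)
x₀ = 1.53

x_1 = g(1.530000) = 1.745392
x_2 = g(1.745392) = 1.732102
x_3 = g(1.732102) = 1.732051
x_4 = g(1.732051) = 1.732051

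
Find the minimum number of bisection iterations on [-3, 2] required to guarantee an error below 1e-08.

We need (b-a)/2^n ≤ 1e-08
(2 - (-3))/2^n ≤ 1e-08
5/2^n ≤ 1e-08
2^n ≥ 500000000
n ≥ log₂(500000000) = 28.90
n ≥ 29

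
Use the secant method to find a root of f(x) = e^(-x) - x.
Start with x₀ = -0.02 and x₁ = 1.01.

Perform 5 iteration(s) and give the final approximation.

f(x) = e^(-x) - x
x₀ = -0.02, x₁ = 1.01

Secant formula: x_{n+1} = x_n - f(x_n)(x_n - x_{n-1})/(f(x_n) - f(x_{n-1}))

Iteration 1:
  f(-0.020000) = 1.040201
  f(1.010000) = -0.645781
  x_2 = 1.010000 - (-0.645781)×(1.010000 - (-0.020000))/(-0.645781 - 1.040201)
       = 0.615480
Iteration 2:
  f(1.010000) = -0.645781
  f(0.615480) = -0.075098
  x_3 = 0.615480 - (-0.075098)×(0.615480 - 1.010000)/(-0.075098 - (-0.645781))
       = 0.563563
Iteration 3:
  f(0.615480) = -0.075098
  f(0.563563) = 0.005614
  x_4 = 0.563563 - 0.005614×(0.563563 - 0.615480)/(0.005614 - (-0.075098))
       = 0.567174
Iteration 4:
  f(0.563563) = 0.005614
  f(0.567174) = -0.000049
  x_5 = 0.567174 - (-0.000049)×(0.567174 - 0.563563)/(-0.000049 - 0.005614)
       = 0.567143
Iteration 5:
  f(0.567174) = -0.000049
  f(0.567143) = 0.000000
  x_6 = 0.567143 - 0.000000×(0.567143 - 0.567174)/(0.000000 - (-0.000049))
       = 0.567143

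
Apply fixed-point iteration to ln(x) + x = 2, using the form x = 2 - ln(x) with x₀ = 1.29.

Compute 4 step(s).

Equation: ln(x) + x = 2
Fixed-point form: x = 2 - ln(x)
x₀ = 1.29

x_1 = g(1.290000) = 1.745358
x_2 = g(1.745358) = 1.443040
x_3 = g(1.443040) = 1.633248
x_4 = g(1.633248) = 1.509430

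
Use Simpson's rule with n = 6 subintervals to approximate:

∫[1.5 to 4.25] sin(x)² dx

f(x) = sin(x)²
a = 1.5, b = 4.25, n = 6
h = (b - a)/n = 0.458333

Simpson's rule: (h/3)[f(x₀) + 4f(x₁) + 2f(x₂) + ... + f(xₙ)]

x_0 = 1.5000, f(x_0) = 0.994996, coefficient = 1
x_1 = 1.9583, f(x_1) = 0.857185, coefficient = 4
x_2 = 2.4167, f(x_2) = 0.439675, coefficient = 2
x_3 = 2.8750, f(x_3) = 0.069404, coefficient = 4
x_4 = 3.3333, f(x_4) = 0.036316, coefficient = 2
x_5 = 3.7917, f(x_5) = 0.366322, coefficient = 4
x_6 = 4.2500, f(x_6) = 0.801006, coefficient = 1

I ≈ (0.458333/3) × 7.919626 = 1.209943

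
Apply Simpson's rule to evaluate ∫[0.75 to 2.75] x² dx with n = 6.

f(x) = x²
a = 0.75, b = 2.75, n = 6
h = (b - a)/n = 0.333333

Simpson's rule: (h/3)[f(x₀) + 4f(x₁) + 2f(x₂) + ... + f(xₙ)]

x_0 = 0.7500, f(x_0) = 0.562500, coefficient = 1
x_1 = 1.0833, f(x_1) = 1.173611, coefficient = 4
x_2 = 1.4167, f(x_2) = 2.006944, coefficient = 2
x_3 = 1.7500, f(x_3) = 3.062500, coefficient = 4
x_4 = 2.0833, f(x_4) = 4.340278, coefficient = 2
x_5 = 2.4167, f(x_5) = 5.840278, coefficient = 4
x_6 = 2.7500, f(x_6) = 7.562500, coefficient = 1

I ≈ (0.333333/3) × 61.125000 = 6.791667
Exact value: 6.791667
Error: 0.000000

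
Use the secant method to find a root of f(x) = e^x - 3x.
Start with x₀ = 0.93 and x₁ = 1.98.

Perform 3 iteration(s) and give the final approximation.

f(x) = e^x - 3x
x₀ = 0.93, x₁ = 1.98

Secant formula: x_{n+1} = x_n - f(x_n)(x_n - x_{n-1})/(f(x_n) - f(x_{n-1}))

Iteration 1:
  f(0.930000) = -0.255491
  f(1.980000) = 1.302743
  x_2 = 1.980000 - 1.302743×(1.980000 - 0.930000)/(1.302743 - (-0.255491))
       = 1.102160
Iteration 2:
  f(1.980000) = 1.302743
  f(1.102160) = -0.295818
  x_3 = 1.102160 - (-0.295818)×(1.102160 - 1.980000)/(-0.295818 - 1.302743)
       = 1.264607
Iteration 3:
  f(1.102160) = -0.295818
  f(1.264607) = -0.252121
  x_4 = 1.264607 - (-0.252121)×(1.264607 - 1.102160)/(-0.252121 - (-0.295818))
       = 2.201876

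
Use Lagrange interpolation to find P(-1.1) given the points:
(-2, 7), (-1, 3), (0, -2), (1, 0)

Lagrange interpolation formula:
P(x) = Σ yᵢ × Lᵢ(x)
where Lᵢ(x) = Π_{j≠i} (x - xⱼ)/(xᵢ - xⱼ)

L_0(-1.1) = (-1.1 - (-1))/(-2 - (-1)) × (-1.1 - 0)/(-2 - 0) × (-1.1 - 1)/(-2 - 1) = 0.038500
L_1(-1.1) = (-1.1 - (-2))/(-1 - (-2)) × (-1.1 - 0)/(-1 - 0) × (-1.1 - 1)/(-1 - 1) = 1.039500
L_2(-1.1) = (-1.1 - (-2))/(0 - (-2)) × (-1.1 - (-1))/(0 - (-1)) × (-1.1 - 1)/(0 - 1) = -0.094500
L_3(-1.1) = (-1.1 - (-2))/(1 - (-2)) × (-1.1 - (-1))/(1 - (-1)) × (-1.1 - 0)/(1 - 0) = 0.016500

P(-1.1) = 7×L_0(-1.1) + 3×L_1(-1.1) + (-2)×L_2(-1.1) + 0×L_3(-1.1)
P(-1.1) = 3.577000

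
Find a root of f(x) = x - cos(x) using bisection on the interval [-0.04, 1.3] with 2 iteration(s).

f(x) = x - cos(x)
Initial interval: [-0.04, 1.3]

Iteration 1:
  c_1 = (-0.040000 + 1.300000)/2 = 0.630000
  f(c_1) = f(0.630000) = -0.178028
  f(a) × f(c) ≥ 0, new interval: [0.630000, 1.300000]
Iteration 2:
  c_2 = (0.630000 + 1.300000)/2 = 0.965000
  f(c_2) = f(0.965000) = 0.395583
  f(a) × f(c) < 0, new interval: [0.630000, 0.965000]

After 2 iteration(s), the approximation is c_2 = 0.965000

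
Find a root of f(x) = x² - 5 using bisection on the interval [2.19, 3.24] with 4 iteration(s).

f(x) = x² - 5
Initial interval: [2.19, 3.24]

Iteration 1:
  c_1 = (2.190000 + 3.240000)/2 = 2.715000
  f(c_1) = f(2.715000) = 2.371225
  f(a) × f(c) < 0, new interval: [2.190000, 2.715000]
Iteration 2:
  c_2 = (2.190000 + 2.715000)/2 = 2.452500
  f(c_2) = f(2.452500) = 1.014756
  f(a) × f(c) < 0, new interval: [2.190000, 2.452500]
Iteration 3:
  c_3 = (2.190000 + 2.452500)/2 = 2.321250
  f(c_3) = f(2.321250) = 0.388202
  f(a) × f(c) < 0, new interval: [2.190000, 2.321250]
Iteration 4:
  c_4 = (2.190000 + 2.321250)/2 = 2.255625
  f(c_4) = f(2.255625) = 0.087844
  f(a) × f(c) < 0, new interval: [2.190000, 2.255625]

After 4 iteration(s), the approximation is c_4 = 2.255625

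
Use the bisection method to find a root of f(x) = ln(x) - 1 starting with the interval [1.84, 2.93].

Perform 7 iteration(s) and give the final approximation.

f(x) = ln(x) - 1
Initial interval: [1.84, 2.93]

Iteration 1:
  c_1 = (1.840000 + 2.930000)/2 = 2.385000
  f(c_1) = f(2.385000) = -0.130801
  f(a) × f(c) ≥ 0, new interval: [2.385000, 2.930000]
Iteration 2:
  c_2 = (2.385000 + 2.930000)/2 = 2.657500
  f(c_2) = f(2.657500) = -0.022614
  f(a) × f(c) ≥ 0, new interval: [2.657500, 2.930000]
Iteration 3:
  c_3 = (2.657500 + 2.930000)/2 = 2.793750
  f(c_3) = f(2.793750) = 0.027385
  f(a) × f(c) < 0, new interval: [2.657500, 2.793750]
Iteration 4:
  c_4 = (2.657500 + 2.793750)/2 = 2.725625
  f(c_4) = f(2.725625) = 0.002698
  f(a) × f(c) < 0, new interval: [2.657500, 2.725625]
Iteration 5:
  c_5 = (2.657500 + 2.725625)/2 = 2.691562
  f(c_5) = f(2.691562) = -0.009878
  f(a) × f(c) ≥ 0, new interval: [2.691562, 2.725625]
Iteration 6:
  c_6 = (2.691562 + 2.725625)/2 = 2.708594
  f(c_6) = f(2.708594) = -0.003570
  f(a) × f(c) ≥ 0, new interval: [2.708594, 2.725625]
Iteration 7:
  c_7 = (2.708594 + 2.725625)/2 = 2.717109
  f(c_7) = f(2.717109) = -0.000431
  f(a) × f(c) ≥ 0, new interval: [2.717109, 2.725625]

After 7 iteration(s), the approximation is c_7 = 2.717109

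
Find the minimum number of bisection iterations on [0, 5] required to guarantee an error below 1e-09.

We need (b-a)/2^n ≤ 1e-09
(5 - 0)/2^n ≤ 1e-09
5/2^n ≤ 1e-09
2^n ≥ 5000000000
n ≥ log₂(5000000000) = 32.22
n ≥ 33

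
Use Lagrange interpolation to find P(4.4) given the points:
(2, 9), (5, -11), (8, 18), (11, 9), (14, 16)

Lagrange interpolation formula:
P(x) = Σ yᵢ × Lᵢ(x)
where Lᵢ(x) = Π_{j≠i} (x - xⱼ)/(xᵢ - xⱼ)

L_0(4.4) = (4.4 - 5)/(2 - 5) × (4.4 - 8)/(2 - 8) × (4.4 - 11)/(2 - 11) × (4.4 - 14)/(2 - 14) = 0.070400
L_1(4.4) = (4.4 - 2)/(5 - 2) × (4.4 - 8)/(5 - 8) × (4.4 - 11)/(5 - 11) × (4.4 - 14)/(5 - 14) = 1.126400
L_2(4.4) = (4.4 - 2)/(8 - 2) × (4.4 - 5)/(8 - 5) × (4.4 - 11)/(8 - 11) × (4.4 - 14)/(8 - 14) = -0.281600
L_3(4.4) = (4.4 - 2)/(11 - 2) × (4.4 - 5)/(11 - 5) × (4.4 - 8)/(11 - 8) × (4.4 - 14)/(11 - 14) = 0.102400
L_4(4.4) = (4.4 - 2)/(14 - 2) × (4.4 - 5)/(14 - 5) × (4.4 - 8)/(14 - 8) × (4.4 - 11)/(14 - 11) = -0.017600

P(4.4) = 9×L_0(4.4) + (-11)×L_1(4.4) + 18×L_2(4.4) + 9×L_3(4.4) + 16×L_4(4.4)
P(4.4) = -16.185600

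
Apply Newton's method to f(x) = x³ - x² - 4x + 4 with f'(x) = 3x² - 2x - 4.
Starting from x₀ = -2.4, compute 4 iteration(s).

f(x) = x³ - x² - 4x + 4
f'(x) = 3x² - 2x - 4
x₀ = -2.4

Newton-Raphson formula: x_{n+1} = x_n - f(x_n)/f'(x_n)

Iteration 1:
  f(-2.400000) = -5.984000
  f'(-2.400000) = 18.080000
  x_1 = -2.400000 - (-5.984000)/18.080000 = -2.069027
Iteration 2:
  f(-2.069027) = -0.862000
  f'(-2.069027) = 12.980666
  x_2 = -2.069027 - (-0.862000)/12.980666 = -2.002620
Iteration 3:
  f(-2.002620) = -0.031489
  f'(-2.002620) = 12.036702
  x_3 = -2.002620 - (-0.031489)/12.036702 = -2.000004
Iteration 4:
  f(-2.000004) = -0.000048
  f'(-2.000004) = 12.000056
  x_4 = -2.000004 - (-0.000048)/12.000056 = -2.000000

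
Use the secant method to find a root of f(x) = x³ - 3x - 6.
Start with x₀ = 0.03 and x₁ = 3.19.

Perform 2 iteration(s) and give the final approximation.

f(x) = x³ - 3x - 6
x₀ = 0.03, x₁ = 3.19

Secant formula: x_{n+1} = x_n - f(x_n)(x_n - x_{n-1})/(f(x_n) - f(x_{n-1}))

Iteration 1:
  f(0.030000) = -6.089973
  f(3.190000) = 16.891759
  x_2 = 3.190000 - 16.891759×(3.190000 - 0.030000)/(16.891759 - (-6.089973))
       = 0.867374
Iteration 2:
  f(3.190000) = 16.891759
  f(0.867374) = -7.949564
  x_3 = 0.867374 - (-7.949564)×(0.867374 - 3.190000)/(-7.949564 - 16.891759)
       = 1.610646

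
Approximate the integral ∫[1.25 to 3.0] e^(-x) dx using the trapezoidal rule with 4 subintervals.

f(x) = e^(-x)
a = 1.25, b = 3.0, n = 4
h = (b - a)/n = 0.437500

Trapezoidal rule: (h/2)[f(x₀) + 2f(x₁) + 2f(x₂) + ... + f(xₙ)]

x_0 = 1.2500, f(x_0) = 0.286505, coefficient = 1
x_1 = 1.6875, f(x_1) = 0.184981, coefficient = 2
x_2 = 2.1250, f(x_2) = 0.119433, coefficient = 2
x_3 = 2.5625, f(x_3) = 0.077112, coefficient = 2
x_4 = 3.0000, f(x_4) = 0.049787, coefficient = 1

I ≈ (0.437500/2) × 1.099344 = 0.240482
Exact value: 0.236718
Error: 0.003764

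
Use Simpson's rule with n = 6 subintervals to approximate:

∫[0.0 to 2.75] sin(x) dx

f(x) = sin(x)
a = 0.0, b = 2.75, n = 6
h = (b - a)/n = 0.458333

Simpson's rule: (h/3)[f(x₀) + 4f(x₁) + 2f(x₂) + ... + f(xₙ)]

x_0 = 0.0000, f(x_0) = 0.000000, coefficient = 1
x_1 = 0.4583, f(x_1) = 0.442454, coefficient = 4
x_2 = 0.9167, f(x_2) = 0.793578, coefficient = 2
x_3 = 1.3750, f(x_3) = 0.980893, coefficient = 4
x_4 = 1.8333, f(x_4) = 0.965735, coefficient = 2
x_5 = 2.2917, f(x_5) = 0.751232, coefficient = 4
x_6 = 2.7500, f(x_6) = 0.381661, coefficient = 1

I ≈ (0.458333/3) × 12.598601 = 1.924786
Exact value: 1.924302
Error: 0.000484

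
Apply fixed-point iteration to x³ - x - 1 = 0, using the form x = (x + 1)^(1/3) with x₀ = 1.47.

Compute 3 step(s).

Equation: x³ - x - 1 = 0
Fixed-point form: x = (x + 1)^(1/3)
x₀ = 1.47

x_1 = g(1.470000) = 1.351758
x_2 = g(1.351758) = 1.329834
x_3 = g(1.329834) = 1.325689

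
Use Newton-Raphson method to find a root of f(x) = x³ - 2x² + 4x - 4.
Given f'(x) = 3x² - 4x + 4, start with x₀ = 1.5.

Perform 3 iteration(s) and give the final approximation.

f(x) = x³ - 2x² + 4x - 4
f'(x) = 3x² - 4x + 4
x₀ = 1.5

Newton-Raphson formula: x_{n+1} = x_n - f(x_n)/f'(x_n)

Iteration 1:
  f(1.500000) = 0.875000
  f'(1.500000) = 4.750000
  x_1 = 1.500000 - 0.875000/4.750000 = 1.315789
Iteration 2:
  f(1.315789) = 0.078583
  f'(1.315789) = 3.930748
  x_2 = 1.315789 - 0.078583/3.930748 = 1.295798
Iteration 3:
  f(1.295798) = 0.000770
  f'(1.295798) = 3.854084
  x_3 = 1.295798 - 0.000770/3.854084 = 1.295598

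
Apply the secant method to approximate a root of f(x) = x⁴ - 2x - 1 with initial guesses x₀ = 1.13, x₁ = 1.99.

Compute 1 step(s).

f(x) = x⁴ - 2x - 1
x₀ = 1.13, x₁ = 1.99

Secant formula: x_{n+1} = x_n - f(x_n)(x_n - x_{n-1})/(f(x_n) - f(x_{n-1}))

Iteration 1:
  f(1.130000) = -1.629526
  f(1.990000) = 10.702392
  x_2 = 1.990000 - 10.702392×(1.990000 - 1.130000)/(10.702392 - (-1.629526))
       = 1.243639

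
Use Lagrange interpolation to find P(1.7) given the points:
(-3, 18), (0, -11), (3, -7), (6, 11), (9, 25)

Lagrange interpolation formula:
P(x) = Σ yᵢ × Lᵢ(x)
where Lᵢ(x) = Π_{j≠i} (x - xⱼ)/(xᵢ - xⱼ)

L_0(1.7) = (1.7 - 0)/(-3 - 0) × (1.7 - 3)/(-3 - 3) × (1.7 - 6)/(-3 - 6) × (1.7 - 9)/(-3 - 9) = -0.035685
L_1(1.7) = (1.7 - (-3))/(0 - (-3)) × (1.7 - 3)/(0 - 3) × (1.7 - 6)/(0 - 6) × (1.7 - 9)/(0 - 9) = 0.394636
L_2(1.7) = (1.7 - (-3))/(3 - (-3)) × (1.7 - 0)/(3 - 0) × (1.7 - 6)/(3 - 6) × (1.7 - 9)/(3 - 9) = 0.774093
L_3(1.7) = (1.7 - (-3))/(6 - (-3)) × (1.7 - 0)/(6 - 0) × (1.7 - 3)/(6 - 3) × (1.7 - 9)/(6 - 9) = -0.156019
L_4(1.7) = (1.7 - (-3))/(9 - (-3)) × (1.7 - 0)/(9 - 0) × (1.7 - 3)/(9 - 3) × (1.7 - 6)/(9 - 6) = 0.022975

P(1.7) = 18×L_0(1.7) + (-11)×L_1(1.7) + (-7)×L_2(1.7) + 11×L_3(1.7) + 25×L_4(1.7)
P(1.7) = -11.543796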